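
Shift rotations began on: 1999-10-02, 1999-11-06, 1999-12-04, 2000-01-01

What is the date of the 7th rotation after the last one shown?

2000-08-05

These are Saturdays at 28- or 35-day spacing (35, 28, 28).
The pattern: 1st Saturday of the month.
February 2000 — 1st Saturday is 2000-02-05.
1st Saturday of March 2000: 2000-03-04.
April 2000 — 1st Saturday is 2000-04-01.
May 2000 — 1st Saturday is 2000-05-06.
1st Saturday of June 2000: 2000-06-03.
1st Saturday of July 2000: 2000-07-01.
August 2000 — 1st Saturday is 2000-08-05.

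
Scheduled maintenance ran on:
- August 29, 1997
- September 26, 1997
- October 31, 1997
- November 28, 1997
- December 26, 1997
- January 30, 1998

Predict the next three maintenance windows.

February 27, 1998; March 27, 1998; April 24, 1998

These are Fridays with 28, 35, 28, 28, 35-day gaps.
Each is the final Friday of its month — August 29, 1997 is past the 28th, so '4th Friday' doesn't fit.
February 1998 ends with Friday February 27, 1998.
Last Friday of March 1998: March 27, 1998.
Last Friday of April 1998: April 24, 1998.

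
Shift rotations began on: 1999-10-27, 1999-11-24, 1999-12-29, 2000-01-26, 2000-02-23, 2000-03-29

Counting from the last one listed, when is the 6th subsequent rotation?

2000-09-27

All Wednesdays; the gaps (28, 35, 28, 28, 35) vary with month length.
This is the last Wednesday of each month.
Last Wednesday of April 2000: 2000-04-26.
May 2000 ends with Wednesday 2000-05-31.
Last Wednesday of June 2000: 2000-06-28.
July 2000 ends with Wednesday 2000-07-26.
August 2000 ends with Wednesday 2000-08-30.
September 2000 ends with Wednesday 2000-09-27.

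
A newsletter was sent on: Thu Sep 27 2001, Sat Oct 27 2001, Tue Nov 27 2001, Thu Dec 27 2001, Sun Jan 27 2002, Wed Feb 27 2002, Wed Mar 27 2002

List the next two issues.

Sat Apr 27 2002, Mon May 27 2002

Gaps: 30, 31, 30, 31, 31, 28 days — not constant. Every event is on the 27th of the month.
Pattern: the 27th of each month.
April 2002: Sat Apr 27 2002.
May 2002: Mon May 27 2002.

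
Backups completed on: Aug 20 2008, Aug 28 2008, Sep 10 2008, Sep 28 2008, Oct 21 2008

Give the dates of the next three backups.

The spacing grows by 5 each time: 8, 13, 18, 23 days.
Next gap: 28 days. Oct 21 2008 + 28 days = Nov 18 2008.
Next gap: 33 days. Nov 18 2008 + 33 days = Dec 21 2008.
Next gap: 38 days. Dec 21 2008 + 38 days = Jan 28 2009.

Nov 18 2008, Dec 21 2008, Jan 28 2009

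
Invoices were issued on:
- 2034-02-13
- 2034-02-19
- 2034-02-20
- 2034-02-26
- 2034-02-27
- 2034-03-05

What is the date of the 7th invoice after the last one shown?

2034-03-27

Gaps: 6, 1, 6, 1, 6 days — not constant, but cyclic with period 2.
The events fall on every Monday and Sunday.
Next Monday: 2034-03-06.
Next Sunday: 2034-03-12.
The following Monday is 2034-03-13.
The following Sunday is 2034-03-19.
Next Monday: 2034-03-20.
The following Sunday is 2034-03-26.
The following Monday is 2034-03-27.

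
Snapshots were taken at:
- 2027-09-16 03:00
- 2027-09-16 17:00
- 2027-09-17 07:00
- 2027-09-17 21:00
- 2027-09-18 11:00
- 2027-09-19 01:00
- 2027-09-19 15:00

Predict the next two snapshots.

2027-09-20 05:00, 2027-09-20 19:00

Gaps: 14, 14, 14, 14, 14, 14 hours — each event is 14 hours after the previous one.
2027-09-19 15:00 + 14 h = 2027-09-20 05:00.
2027-09-20 05:00 + 14 h = 2027-09-20 19:00.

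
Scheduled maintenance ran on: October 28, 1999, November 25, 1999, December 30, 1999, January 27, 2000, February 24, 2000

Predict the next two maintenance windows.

Every date is a Thursday; gaps 28, 35, 28, 28 days.
Each is the last Thursday of its month (at least one falls on the 29th or later, ruling out '4th Thursday').
Last Thursday of March 2000: March 30, 2000.
April 2000 ends with Thursday April 27, 2000.

March 30, 2000; April 27, 2000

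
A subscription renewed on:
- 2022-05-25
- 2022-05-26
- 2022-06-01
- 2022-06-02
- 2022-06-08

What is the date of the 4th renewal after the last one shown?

The gap pattern 1, 6, 1, 6 repeats every 2 events.
These are the Wednesdays and Thursdays of each week.
The following Thursday is 2022-06-09.
The following Wednesday is 2022-06-15.
Next Thursday: 2022-06-16.
The following Wednesday is 2022-06-22.

2022-06-22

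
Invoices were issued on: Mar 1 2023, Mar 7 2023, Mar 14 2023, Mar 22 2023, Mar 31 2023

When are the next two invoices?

Apr 10 2023, Apr 21 2023

Intervals are 6, 7, 8, 9 days — an arithmetic progression with common difference 1.
Next gap: 10 days. Mar 31 2023 + 10 days = Apr 10 2023.
Next gap: 11 days. Apr 10 2023 + 11 days = Apr 21 2023.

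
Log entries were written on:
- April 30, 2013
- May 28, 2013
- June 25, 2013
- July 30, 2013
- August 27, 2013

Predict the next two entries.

September 24, 2013; October 29, 2013

Every date is a Tuesday; gaps 28, 28, 35, 28 days.
Each is the last Tuesday of its month (at least one falls on the 29th or later, ruling out '4th Tuesday').
Last Tuesday of September 2013: September 24, 2013.
Last Tuesday of October 2013: October 29, 2013.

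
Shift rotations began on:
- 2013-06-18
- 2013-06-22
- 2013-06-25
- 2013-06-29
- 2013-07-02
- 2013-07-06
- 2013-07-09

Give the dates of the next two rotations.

Every event lands on a Tuesday or Saturday (gaps cycle 4, 3, 4, 3, 4, 3).
So the schedule is: every Tuesday and Saturday.
Next Saturday: 2013-07-13.
Next Tuesday: 2013-07-16.

2013-07-13, 2013-07-16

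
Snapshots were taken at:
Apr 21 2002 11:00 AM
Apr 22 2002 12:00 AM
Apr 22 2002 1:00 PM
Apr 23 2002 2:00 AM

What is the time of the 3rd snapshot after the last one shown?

Apr 24 2002 5:00 PM

Spacing: 13, 13, 13 h — constant 13 h.
Apr 23 2002 2:00 AM + 13 h = Apr 23 2002 3:00 PM.
Apr 23 2002 3:00 PM + 13 h = Apr 24 2002 4:00 AM.
Apr 24 2002 4:00 AM + 13 h = Apr 24 2002 5:00 PM.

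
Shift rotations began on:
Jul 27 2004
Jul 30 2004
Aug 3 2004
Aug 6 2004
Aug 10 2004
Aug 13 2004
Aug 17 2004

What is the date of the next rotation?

The gap pattern 3, 4, 3, 4, 3, 4 repeats every 2 events.
These are the Tuesdays and Fridays of each week.
Next Friday: Aug 20 2004.

Aug 20 2004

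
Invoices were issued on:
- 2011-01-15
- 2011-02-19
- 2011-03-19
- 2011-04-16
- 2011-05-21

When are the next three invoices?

Gaps: 35, 28, 28, 35 days — a mix of 28 and 35. Every date is a Saturday.
Each is the 3rd Saturday of its month.
3rd Saturday of June 2011: 2011-06-18.
3rd Saturday of July 2011: 2011-07-16.
August 2011 — 3rd Saturday is 2011-08-20.

2011-06-18, 2011-07-16, 2011-08-20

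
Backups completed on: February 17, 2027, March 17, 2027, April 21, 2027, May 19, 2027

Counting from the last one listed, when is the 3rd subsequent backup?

August 18, 2027

These are Wednesdays at 28- or 35-day spacing (28, 35, 28).
The pattern: 3rd Wednesday of the month.
June 2027 — 3rd Wednesday is June 16, 2027.
3rd Wednesday of July 2027: July 21, 2027.
3rd Wednesday of August 2027: August 18, 2027.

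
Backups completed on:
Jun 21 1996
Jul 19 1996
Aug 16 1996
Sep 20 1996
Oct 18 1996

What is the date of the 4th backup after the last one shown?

These are Fridays at 28- or 35-day spacing (28, 28, 35, 28).
The pattern: 3rd Friday of the month.
November 1996 — 3rd Friday is Nov 15 1996.
December 1996 — 3rd Friday is Dec 20 1996.
3rd Friday of January 1997: Jan 17 1997.
February 1997 — 3rd Friday is Feb 21 1997.

Feb 21 1997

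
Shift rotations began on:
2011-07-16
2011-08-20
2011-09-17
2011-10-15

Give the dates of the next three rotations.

Gaps: 35, 28, 28 days — a mix of 28 and 35. Every date is a Saturday.
Each is the 3rd Saturday of its month.
November 2011 — 3rd Saturday is 2011-11-19.
3rd Saturday of December 2011: 2011-12-17.
3rd Saturday of January 2012: 2012-01-21.

2011-11-19, 2011-12-17, 2012-01-21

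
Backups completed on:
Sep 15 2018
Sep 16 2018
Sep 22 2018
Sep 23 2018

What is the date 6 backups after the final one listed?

Oct 14 2018

Every event lands on a Saturday or Sunday (gaps cycle 1, 6, 1).
So the schedule is: every Saturday and Sunday.
The following Saturday is Sep 29 2018.
Next Sunday: Sep 30 2018.
The following Saturday is Oct 6 2018.
The following Sunday is Oct 7 2018.
The following Saturday is Oct 13 2018.
Next Sunday: Oct 14 2018.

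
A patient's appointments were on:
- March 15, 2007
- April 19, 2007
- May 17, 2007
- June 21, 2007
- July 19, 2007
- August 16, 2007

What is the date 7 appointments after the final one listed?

March 20, 2008

Gaps: 35, 28, 35, 28, 28 days — a mix of 28 and 35. Every date is a Thursday.
Each is the 3rd Thursday of its month.
3rd Thursday of September 2007: September 20, 2007.
October 2007 — 3rd Thursday is October 18, 2007.
3rd Thursday of November 2007: November 15, 2007.
3rd Thursday of December 2007: December 20, 2007.
January 2008 — 3rd Thursday is January 17, 2008.
3rd Thursday of February 2008: February 21, 2008.
3rd Thursday of March 2008: March 20, 2008.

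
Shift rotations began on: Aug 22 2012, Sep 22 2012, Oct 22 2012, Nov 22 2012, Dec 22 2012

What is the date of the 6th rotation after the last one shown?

Jun 22 2013

Each date is the 22nd; the gaps (31, 30, 31, 30) track the month lengths.
The rule is the 22nd of each month.
January 2013: Jan 22 2013.
Next: February 2013 → Feb 22 2013.
Next: March 2013 → Mar 22 2013.
April 2013: Apr 22 2013.
May 2013: May 22 2013.
June 2013: Jun 22 2013.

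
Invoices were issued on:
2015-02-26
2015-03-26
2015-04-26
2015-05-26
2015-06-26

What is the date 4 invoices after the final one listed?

Each date is the 26th; the gaps (28, 31, 30, 31) track the month lengths.
The rule is the 26th of each month.
Next: July 2015 → 2015-07-26.
Next: August 2015 → 2015-08-26.
Next: September 2015 → 2015-09-26.
October 2015: 2015-10-26.

2015-10-26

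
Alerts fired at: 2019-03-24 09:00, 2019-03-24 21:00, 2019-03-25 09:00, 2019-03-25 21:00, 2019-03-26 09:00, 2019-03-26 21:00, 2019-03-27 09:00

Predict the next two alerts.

2019-03-27 21:00, 2019-03-28 09:00

The interval is a steady 12 hours (12, 12, 12, 12, 12, 12).
2019-03-27 09:00 + 12 h = 2019-03-27 21:00.
2019-03-27 21:00 + 12 h = 2019-03-28 09:00.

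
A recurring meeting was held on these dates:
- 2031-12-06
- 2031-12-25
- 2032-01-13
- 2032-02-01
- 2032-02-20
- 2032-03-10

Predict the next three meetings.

2032-03-29, 2032-04-17, 2032-05-06

Gaps between consecutive events: 19, 19, 19, 19, 19 days — a constant 19-day interval.
2032-03-10 + 19 days = 2032-03-29.
2032-03-29 + 19 days = 2032-04-17.
2032-04-17 + 19 days = 2032-05-06.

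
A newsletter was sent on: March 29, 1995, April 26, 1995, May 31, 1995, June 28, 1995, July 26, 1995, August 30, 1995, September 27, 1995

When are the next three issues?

All Wednesdays; the gaps (28, 35, 28, 28, 35, 28) vary with month length.
This is the last Wednesday of each month.
October 1995 ends with Wednesday October 25, 1995.
Last Wednesday of November 1995: November 29, 1995.
December 1995 ends with Wednesday December 27, 1995.

October 25, 1995; November 29, 1995; December 27, 1995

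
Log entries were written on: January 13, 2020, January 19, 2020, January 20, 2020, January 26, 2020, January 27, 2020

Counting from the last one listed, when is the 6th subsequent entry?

February 17, 2020

Gaps: 6, 1, 6, 1 days — not constant, but cyclic with period 2.
The events fall on every Monday and Sunday.
Next Sunday: February 2, 2020.
The following Monday is February 3, 2020.
Next Sunday: February 9, 2020.
The following Monday is February 10, 2020.
The following Sunday is February 16, 2020.
The following Monday is February 17, 2020.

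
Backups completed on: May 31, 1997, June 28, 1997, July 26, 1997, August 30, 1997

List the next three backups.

These are Saturdays with 28, 28, 35-day gaps.
Each is the final Saturday of its month — May 31, 1997 is past the 28th, so '4th Saturday' doesn't fit.
Last Saturday of September 1997: September 27, 1997.
Last Saturday of October 1997: October 25, 1997.
November 1997 ends with Saturday November 29, 1997.

September 27, 1997; October 25, 1997; November 29, 1997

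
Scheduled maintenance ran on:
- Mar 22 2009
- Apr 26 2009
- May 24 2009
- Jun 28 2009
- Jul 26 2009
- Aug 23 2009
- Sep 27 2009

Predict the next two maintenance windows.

Oct 25 2009, Nov 22 2009

All dates are Sundays, 35, 28, 35, 28, 28, 35 days apart.
Specifically, the 4th Sunday of each month.
October 2009 — 4th Sunday is Oct 25 2009.
4th Sunday of November 2009: Nov 22 2009.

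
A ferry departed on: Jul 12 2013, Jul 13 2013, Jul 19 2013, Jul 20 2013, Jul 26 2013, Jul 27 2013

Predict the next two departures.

The gap pattern 1, 6, 1, 6, 1 repeats every 2 events.
These are the Fridays and Saturdays of each week.
Next Friday: Aug 2 2013.
The following Saturday is Aug 3 2013.

Aug 2 2013, Aug 3 2013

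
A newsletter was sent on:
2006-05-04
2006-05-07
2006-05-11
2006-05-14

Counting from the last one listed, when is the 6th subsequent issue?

2006-06-04

Every event lands on a Thursday or Sunday (gaps cycle 3, 4, 3).
So the schedule is: every Thursday and Sunday.
The following Thursday is 2006-05-18.
The following Sunday is 2006-05-21.
The following Thursday is 2006-05-25.
Next Sunday: 2006-05-28.
The following Thursday is 2006-06-01.
The following Sunday is 2006-06-04.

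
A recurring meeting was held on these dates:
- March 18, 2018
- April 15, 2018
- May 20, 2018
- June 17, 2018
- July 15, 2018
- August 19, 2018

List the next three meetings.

September 16, 2018; October 21, 2018; November 18, 2018

Gaps: 28, 35, 28, 28, 35 days — a mix of 28 and 35. Every date is a Sunday.
Each is the 3rd Sunday of its month.
September 2018 — 3rd Sunday is September 16, 2018.
October 2018 — 3rd Sunday is October 21, 2018.
3rd Sunday of November 2018: November 18, 2018.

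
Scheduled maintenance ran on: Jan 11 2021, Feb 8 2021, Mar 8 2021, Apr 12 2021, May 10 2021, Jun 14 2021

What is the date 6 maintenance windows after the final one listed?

Dec 13 2021

These are Mondays at 28- or 35-day spacing (28, 28, 35, 28, 35).
The pattern: 2nd Monday of the month.
2nd Monday of July 2021: Jul 12 2021.
August 2021 — 2nd Monday is Aug 9 2021.
2nd Monday of September 2021: Sep 13 2021.
2nd Monday of October 2021: Oct 11 2021.
2nd Monday of November 2021: Nov 8 2021.
December 2021 — 2nd Monday is Dec 13 2021.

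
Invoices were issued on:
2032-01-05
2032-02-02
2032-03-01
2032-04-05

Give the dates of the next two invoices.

All dates are Mondays, 28, 28, 35 days apart.
Specifically, the 1st Monday of each month.
May 2032 — 1st Monday is 2032-05-03.
June 2032 — 1st Monday is 2032-06-07.

2032-05-03, 2032-06-07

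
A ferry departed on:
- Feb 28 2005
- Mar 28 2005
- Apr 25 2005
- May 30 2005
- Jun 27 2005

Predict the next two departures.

Jul 25 2005, Aug 29 2005

Every date is a Monday; gaps 28, 28, 35, 28 days.
Each is the last Monday of its month (at least one falls on the 29th or later, ruling out '4th Monday').
July 2005 ends with Monday Jul 25 2005.
Last Monday of August 2005: Aug 29 2005.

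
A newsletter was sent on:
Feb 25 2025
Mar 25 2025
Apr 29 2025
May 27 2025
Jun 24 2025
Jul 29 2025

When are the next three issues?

Aug 26 2025, Sep 30 2025, Oct 28 2025

Every date is a Tuesday; gaps 28, 35, 28, 28, 35 days.
Each is the last Tuesday of its month (at least one falls on the 29th or later, ruling out '4th Tuesday').
Last Tuesday of August 2025: Aug 26 2025.
September 2025 ends with Tuesday Sep 30 2025.
October 2025 ends with Tuesday Oct 28 2025.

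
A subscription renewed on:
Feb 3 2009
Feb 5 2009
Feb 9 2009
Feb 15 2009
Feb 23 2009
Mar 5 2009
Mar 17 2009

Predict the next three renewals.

Intervals are 2, 4, 6, 8, 10, 12 days — an arithmetic progression with common difference 2.
Next gap: 14 days. Mar 17 2009 + 14 days = Mar 31 2009.
Next gap: 16 days. Mar 31 2009 + 16 days = Apr 16 2009.
Next gap: 18 days. Apr 16 2009 + 18 days = May 4 2009.

Mar 31 2009, Apr 16 2009, May 4 2009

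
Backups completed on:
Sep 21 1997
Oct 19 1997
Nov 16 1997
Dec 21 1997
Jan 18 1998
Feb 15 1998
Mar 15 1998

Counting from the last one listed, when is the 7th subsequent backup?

These are Sundays at 28- or 35-day spacing (28, 28, 35, 28, 28, 28).
The pattern: 3rd Sunday of the month.
April 1998 — 3rd Sunday is Apr 19 1998.
May 1998 — 3rd Sunday is May 17 1998.
3rd Sunday of June 1998: Jun 21 1998.
July 1998 — 3rd Sunday is Jul 19 1998.
3rd Sunday of August 1998: Aug 16 1998.
September 1998 — 3rd Sunday is Sep 20 1998.
October 1998 — 3rd Sunday is Oct 18 1998.

Oct 18 1998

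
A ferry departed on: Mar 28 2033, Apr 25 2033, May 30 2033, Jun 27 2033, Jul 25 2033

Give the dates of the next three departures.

All Mondays; the gaps (28, 35, 28, 28) vary with month length.
This is the last Monday of each month.
August 2033 ends with Monday Aug 29 2033.
September 2033 ends with Monday Sep 26 2033.
October 2033 ends with Monday Oct 31 2033.

Aug 29 2033, Sep 26 2033, Oct 31 2033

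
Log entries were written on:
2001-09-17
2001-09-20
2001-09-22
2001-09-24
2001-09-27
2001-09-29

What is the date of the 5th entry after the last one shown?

2001-10-11

Gaps: 3, 2, 2, 3, 2 days — not constant, but cyclic with period 3.
The events fall on every Monday, Thursday and Saturday.
The following Monday is 2001-10-01.
The following Thursday is 2001-10-04.
Next Saturday: 2001-10-06.
The following Monday is 2001-10-08.
Next Thursday: 2001-10-11.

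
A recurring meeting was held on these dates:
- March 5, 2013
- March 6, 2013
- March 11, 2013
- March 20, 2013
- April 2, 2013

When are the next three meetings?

The spacing grows by 4 each time: 1, 5, 9, 13 days.
Next gap: 17 days. April 2, 2013 + 17 days = April 19, 2013.
Next gap: 21 days. April 19, 2013 + 21 days = May 10, 2013.
Next gap: 25 days. May 10, 2013 + 25 days = June 4, 2013.

April 19, 2013; May 10, 2013; June 4, 2013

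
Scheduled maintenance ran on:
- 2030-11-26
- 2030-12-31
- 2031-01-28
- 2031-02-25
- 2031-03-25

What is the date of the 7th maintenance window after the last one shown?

2031-10-28

These are Tuesdays with 35, 28, 28, 28-day gaps.
Each is the final Tuesday of its month — 2030-12-31 is past the 28th, so '4th Tuesday' doesn't fit.
April 2031 ends with Tuesday 2031-04-29.
Last Tuesday of May 2031: 2031-05-27.
June 2031 ends with Tuesday 2031-06-24.
Last Tuesday of July 2031: 2031-07-29.
August 2031 ends with Tuesday 2031-08-26.
Last Tuesday of September 2031: 2031-09-30.
October 2031 ends with Tuesday 2031-10-28.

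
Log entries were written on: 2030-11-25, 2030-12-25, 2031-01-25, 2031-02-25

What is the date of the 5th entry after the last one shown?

Each date is the 25th; the gaps (30, 31, 31) track the month lengths.
The rule is the 25th of each month.
Next: March 2031 → 2031-03-25.
Next: April 2031 → 2031-04-25.
Next: May 2031 → 2031-05-25.
June 2031: 2031-06-25.
July 2031: 2031-07-25.

2031-07-25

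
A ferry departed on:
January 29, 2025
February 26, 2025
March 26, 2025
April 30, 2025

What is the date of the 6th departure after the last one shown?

These are Wednesdays with 28, 28, 35-day gaps.
Each is the final Wednesday of its month — January 29, 2025 is past the 28th, so '4th Wednesday' doesn't fit.
Last Wednesday of May 2025: May 28, 2025.
June 2025 ends with Wednesday June 25, 2025.
Last Wednesday of July 2025: July 30, 2025.
August 2025 ends with Wednesday August 27, 2025.
September 2025 ends with Wednesday September 24, 2025.
Last Wednesday of October 2025: October 29, 2025.

October 29, 2025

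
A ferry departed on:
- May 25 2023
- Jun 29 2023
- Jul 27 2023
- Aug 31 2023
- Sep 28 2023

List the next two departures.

Oct 26 2023, Nov 30 2023

Every date is a Thursday; gaps 35, 28, 35, 28 days.
Each is the last Thursday of its month (at least one falls on the 29th or later, ruling out '4th Thursday').
Last Thursday of October 2023: Oct 26 2023.
November 2023 ends with Thursday Nov 30 2023.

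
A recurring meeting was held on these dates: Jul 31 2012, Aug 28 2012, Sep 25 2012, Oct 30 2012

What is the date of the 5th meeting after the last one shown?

All Tuesdays; the gaps (28, 28, 35) vary with month length.
This is the last Tuesday of each month.
Last Tuesday of November 2012: Nov 27 2012.
December 2012 ends with Tuesday Dec 25 2012.
January 2013 ends with Tuesday Jan 29 2013.
Last Tuesday of February 2013: Feb 26 2013.
Last Tuesday of March 2013: Mar 26 2013.

Mar 26 2013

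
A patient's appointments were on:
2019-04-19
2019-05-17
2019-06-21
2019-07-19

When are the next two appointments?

2019-08-16, 2019-09-20

These are Fridays at 28- or 35-day spacing (28, 35, 28).
The pattern: 3rd Friday of the month.
August 2019 — 3rd Friday is 2019-08-16.
September 2019 — 3rd Friday is 2019-09-20.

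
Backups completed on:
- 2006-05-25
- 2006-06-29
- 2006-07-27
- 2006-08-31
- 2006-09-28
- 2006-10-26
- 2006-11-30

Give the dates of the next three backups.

2006-12-28, 2007-01-25, 2007-02-22

Every date is a Thursday; gaps 35, 28, 35, 28, 28, 35 days.
Each is the last Thursday of its month (at least one falls on the 29th or later, ruling out '4th Thursday').
December 2006 ends with Thursday 2006-12-28.
Last Thursday of January 2007: 2007-01-25.
Last Thursday of February 2007: 2007-02-22.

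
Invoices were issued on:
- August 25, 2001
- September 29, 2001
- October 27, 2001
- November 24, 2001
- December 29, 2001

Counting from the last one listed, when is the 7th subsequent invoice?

July 27, 2002

All Saturdays; the gaps (35, 28, 28, 35) vary with month length.
This is the last Saturday of each month.
Last Saturday of January 2002: January 26, 2002.
February 2002 ends with Saturday February 23, 2002.
March 2002 ends with Saturday March 30, 2002.
April 2002 ends with Saturday April 27, 2002.
Last Saturday of May 2002: May 25, 2002.
Last Saturday of June 2002: June 29, 2002.
Last Saturday of July 2002: July 27, 2002.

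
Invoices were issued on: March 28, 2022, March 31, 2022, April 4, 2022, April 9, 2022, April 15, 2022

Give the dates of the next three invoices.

The spacing grows by 1 each time: 3, 4, 5, 6 days.
Next gap: 7 days. April 15, 2022 + 7 days = April 22, 2022.
Next gap: 8 days. April 22, 2022 + 8 days = April 30, 2022.
Next gap: 9 days. April 30, 2022 + 9 days = May 9, 2022.

April 22, 2022; April 30, 2022; May 9, 2022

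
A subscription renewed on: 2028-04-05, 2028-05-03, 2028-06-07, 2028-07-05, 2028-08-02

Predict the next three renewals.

All dates are Wednesdays, 28, 35, 28, 28 days apart.
Specifically, the 1st Wednesday of each month.
September 2028 — 1st Wednesday is 2028-09-06.
1st Wednesday of October 2028: 2028-10-04.
November 2028 — 1st Wednesday is 2028-11-01.

2028-09-06, 2028-10-04, 2028-11-01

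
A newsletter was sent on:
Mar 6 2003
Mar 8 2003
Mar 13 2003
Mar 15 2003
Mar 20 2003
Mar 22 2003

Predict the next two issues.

Mar 27 2003, Mar 29 2003

The gap pattern 2, 5, 2, 5, 2 repeats every 2 events.
These are the Thursdays and Saturdays of each week.
Next Thursday: Mar 27 2003.
Next Saturday: Mar 29 2003.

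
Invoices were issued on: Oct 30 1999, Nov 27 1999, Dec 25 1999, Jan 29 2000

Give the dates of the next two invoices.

Feb 26 2000, Mar 25 2000

All Saturdays; the gaps (28, 28, 35) vary with month length.
This is the last Saturday of each month.
Last Saturday of February 2000: Feb 26 2000.
March 2000 ends with Saturday Mar 25 2000.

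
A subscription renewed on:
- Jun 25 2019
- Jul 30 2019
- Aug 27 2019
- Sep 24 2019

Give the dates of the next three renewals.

All Tuesdays; the gaps (35, 28, 28) vary with month length.
This is the last Tuesday of each month.
October 2019 ends with Tuesday Oct 29 2019.
November 2019 ends with Tuesday Nov 26 2019.
December 2019 ends with Tuesday Dec 31 2019.

Oct 29 2019, Nov 26 2019, Dec 31 2019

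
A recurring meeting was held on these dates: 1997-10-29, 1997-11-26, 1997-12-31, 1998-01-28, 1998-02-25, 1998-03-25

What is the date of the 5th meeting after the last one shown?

Every date is a Wednesday; gaps 28, 35, 28, 28, 28 days.
Each is the last Wednesday of its month (at least one falls on the 29th or later, ruling out '4th Wednesday').
Last Wednesday of April 1998: 1998-04-29.
May 1998 ends with Wednesday 1998-05-27.
Last Wednesday of June 1998: 1998-06-24.
July 1998 ends with Wednesday 1998-07-29.
Last Wednesday of August 1998: 1998-08-26.

1998-08-26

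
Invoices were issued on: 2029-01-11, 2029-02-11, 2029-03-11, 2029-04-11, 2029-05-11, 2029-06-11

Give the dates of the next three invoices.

2029-07-11, 2029-08-11, 2029-09-11

Gaps: 31, 28, 31, 30, 31 days — not constant. Every event is on the 11th of the month.
Pattern: the 11th of each month.
July 2029: 2029-07-11.
August 2029: 2029-08-11.
September 2029: 2029-09-11.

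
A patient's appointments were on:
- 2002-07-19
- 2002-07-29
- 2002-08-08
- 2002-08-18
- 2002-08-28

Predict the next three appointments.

Every event comes 10 days after the last (10, 10, 10, 10).
2002-08-28 + 10 days = 2002-09-07.
2002-09-07 + 10 days = 2002-09-17.
2002-09-17 + 10 days = 2002-09-27.

2002-09-07, 2002-09-17, 2002-09-27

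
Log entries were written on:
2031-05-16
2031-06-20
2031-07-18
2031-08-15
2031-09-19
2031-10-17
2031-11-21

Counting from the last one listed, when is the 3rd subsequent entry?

2032-02-20

Gaps: 35, 28, 28, 35, 28, 35 days — a mix of 28 and 35. Every date is a Friday.
Each is the 3rd Friday of its month.
December 2031 — 3rd Friday is 2031-12-19.
3rd Friday of January 2032: 2032-01-16.
February 2032 — 3rd Friday is 2032-02-20.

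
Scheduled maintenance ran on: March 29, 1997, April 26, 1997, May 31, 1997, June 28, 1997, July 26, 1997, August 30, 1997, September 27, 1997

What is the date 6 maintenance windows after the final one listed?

Every date is a Saturday; gaps 28, 35, 28, 28, 35, 28 days.
Each is the last Saturday of its month (at least one falls on the 29th or later, ruling out '4th Saturday').
Last Saturday of October 1997: October 25, 1997.
November 1997 ends with Saturday November 29, 1997.
Last Saturday of December 1997: December 27, 1997.
January 1998 ends with Saturday January 31, 1998.
Last Saturday of February 1998: February 28, 1998.
March 1998 ends with Saturday March 28, 1998.

March 28, 1998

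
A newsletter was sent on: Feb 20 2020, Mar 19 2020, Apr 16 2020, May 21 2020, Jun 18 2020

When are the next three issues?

Jul 16 2020, Aug 20 2020, Sep 17 2020

Gaps: 28, 28, 35, 28 days — a mix of 28 and 35. Every date is a Thursday.
Each is the 3rd Thursday of its month.
3rd Thursday of July 2020: Jul 16 2020.
August 2020 — 3rd Thursday is Aug 20 2020.
3rd Thursday of September 2020: Sep 17 2020.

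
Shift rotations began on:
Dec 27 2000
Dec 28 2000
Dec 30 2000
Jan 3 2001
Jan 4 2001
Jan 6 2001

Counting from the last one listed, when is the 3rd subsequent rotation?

The gap pattern 1, 2, 4, 1, 2 repeats every 3 events.
These are the Wednesdays, Thursdays and Saturdays of each week.
The following Wednesday is Jan 10 2001.
Next Thursday: Jan 11 2001.
Next Saturday: Jan 13 2001.

Jan 13 2001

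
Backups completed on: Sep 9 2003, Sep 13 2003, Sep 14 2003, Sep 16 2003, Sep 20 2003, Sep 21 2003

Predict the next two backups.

The gap pattern 4, 1, 2, 4, 1 repeats every 3 events.
These are the Tuesdays, Saturdays and Sundays of each week.
The following Tuesday is Sep 23 2003.
Next Saturday: Sep 27 2003.

Sep 23 2003, Sep 27 2003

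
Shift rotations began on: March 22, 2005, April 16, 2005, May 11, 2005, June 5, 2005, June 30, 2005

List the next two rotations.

The spacing is 25, 25, 25, 25 days — always 25 days.
June 30, 2005 + 25 days = July 25, 2005.
July 25, 2005 + 25 days = August 19, 2005.

July 25, 2005; August 19, 2005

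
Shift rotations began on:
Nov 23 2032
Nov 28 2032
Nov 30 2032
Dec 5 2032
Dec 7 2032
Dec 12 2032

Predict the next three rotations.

The gap pattern 5, 2, 5, 2, 5 repeats every 2 events.
These are the Tuesdays and Sundays of each week.
The following Tuesday is Dec 14 2032.
Next Sunday: Dec 19 2032.
The following Tuesday is Dec 21 2032.

Dec 14 2032, Dec 19 2032, Dec 21 2032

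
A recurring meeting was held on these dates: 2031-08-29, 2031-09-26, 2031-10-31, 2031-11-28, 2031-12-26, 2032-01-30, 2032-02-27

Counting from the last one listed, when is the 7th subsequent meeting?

These are Fridays with 28, 35, 28, 28, 35, 28-day gaps.
Each is the final Friday of its month — 2031-08-29 is past the 28th, so '4th Friday' doesn't fit.
Last Friday of March 2032: 2032-03-26.
April 2032 ends with Friday 2032-04-30.
Last Friday of May 2032: 2032-05-28.
Last Friday of June 2032: 2032-06-25.
July 2032 ends with Friday 2032-07-30.
August 2032 ends with Friday 2032-08-27.
September 2032 ends with Friday 2032-09-24.

2032-09-24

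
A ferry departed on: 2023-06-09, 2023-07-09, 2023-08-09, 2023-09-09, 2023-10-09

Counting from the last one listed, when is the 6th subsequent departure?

2024-04-09

Each date is the 9th; the gaps (30, 31, 31, 30) track the month lengths.
The rule is the 9th of each month.
November 2023: 2023-11-09.
December 2023: 2023-12-09.
Next: January 2024 → 2024-01-09.
Next: February 2024 → 2024-02-09.
March 2024: 2024-03-09.
Next: April 2024 → 2024-04-09.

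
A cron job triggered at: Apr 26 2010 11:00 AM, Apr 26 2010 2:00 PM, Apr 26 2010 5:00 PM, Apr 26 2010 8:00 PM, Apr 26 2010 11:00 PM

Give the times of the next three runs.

Apr 27 2010 2:00 AM, Apr 27 2010 5:00 AM, Apr 27 2010 8:00 AM

Spacing: 3, 3, 3, 3 h — constant 3 h.
Apr 26 2010 11:00 PM + 3 h = Apr 27 2010 2:00 AM.
Apr 27 2010 2:00 AM + 3 h = Apr 27 2010 5:00 AM.
Apr 27 2010 5:00 AM + 3 h = Apr 27 2010 8:00 AM.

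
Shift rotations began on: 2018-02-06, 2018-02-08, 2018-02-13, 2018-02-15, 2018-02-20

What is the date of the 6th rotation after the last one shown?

Gaps: 2, 5, 2, 5 days — not constant, but cyclic with period 2.
The events fall on every Tuesday and Thursday.
Next Thursday: 2018-02-22.
The following Tuesday is 2018-02-27.
The following Thursday is 2018-03-01.
The following Tuesday is 2018-03-06.
Next Thursday: 2018-03-08.
Next Tuesday: 2018-03-13.

2018-03-13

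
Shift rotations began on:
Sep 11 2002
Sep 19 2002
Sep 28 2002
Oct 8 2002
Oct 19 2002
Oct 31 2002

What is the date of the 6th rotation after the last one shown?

The spacing grows by 1 each time: 8, 9, 10, 11, 12 days.
Next gap: 13 days. Oct 31 2002 + 13 days = Nov 13 2002.
Next gap: 14 days. Nov 13 2002 + 14 days = Nov 27 2002.
Next gap: 15 days. Nov 27 2002 + 15 days = Dec 12 2002.
Next gap: 16 days. Dec 12 2002 + 16 days = Dec 28 2002.
Next gap: 17 days. Dec 28 2002 + 17 days = Jan 14 2003.
Next gap: 18 days. Jan 14 2003 + 18 days = Feb 1 2003.

Feb 1 2003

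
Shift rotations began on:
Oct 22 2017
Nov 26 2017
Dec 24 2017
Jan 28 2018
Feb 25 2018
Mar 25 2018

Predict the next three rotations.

Apr 22 2018, May 27 2018, Jun 24 2018

Gaps: 35, 28, 35, 28, 28 days — a mix of 28 and 35. Every date is a Sunday.
Each is the 4th Sunday of its month.
April 2018 — 4th Sunday is Apr 22 2018.
May 2018 — 4th Sunday is May 27 2018.
4th Sunday of June 2018: Jun 24 2018.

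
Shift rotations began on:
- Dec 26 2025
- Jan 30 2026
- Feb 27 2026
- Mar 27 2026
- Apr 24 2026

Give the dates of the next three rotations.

These are Fridays with 35, 28, 28, 28-day gaps.
Each is the final Friday of its month — Jan 30 2026 is past the 28th, so '4th Friday' doesn't fit.
May 2026 ends with Friday May 29 2026.
Last Friday of June 2026: Jun 26 2026.
July 2026 ends with Friday Jul 31 2026.

May 29 2026, Jun 26 2026, Jul 31 2026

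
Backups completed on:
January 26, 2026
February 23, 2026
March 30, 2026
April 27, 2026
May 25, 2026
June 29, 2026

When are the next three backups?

July 27, 2026; August 31, 2026; September 28, 2026

All Mondays; the gaps (28, 35, 28, 28, 35) vary with month length.
This is the last Monday of each month.
July 2026 ends with Monday July 27, 2026.
August 2026 ends with Monday August 31, 2026.
September 2026 ends with Monday September 28, 2026.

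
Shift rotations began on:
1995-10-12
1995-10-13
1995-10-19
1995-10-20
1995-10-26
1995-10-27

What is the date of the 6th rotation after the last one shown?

1995-11-17

The gap pattern 1, 6, 1, 6, 1 repeats every 2 events.
These are the Thursdays and Fridays of each week.
Next Thursday: 1995-11-02.
Next Friday: 1995-11-03.
The following Thursday is 1995-11-09.
Next Friday: 1995-11-10.
Next Thursday: 1995-11-16.
Next Friday: 1995-11-17.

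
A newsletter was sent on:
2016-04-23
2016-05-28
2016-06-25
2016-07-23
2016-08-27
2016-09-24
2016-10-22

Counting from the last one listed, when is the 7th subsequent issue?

2017-05-27

These are Saturdays at 28- or 35-day spacing (35, 28, 28, 35, 28, 28).
The pattern: 4th Saturday of the month.
4th Saturday of November 2016: 2016-11-26.
4th Saturday of December 2016: 2016-12-24.
January 2017 — 4th Saturday is 2017-01-28.
4th Saturday of February 2017: 2017-02-25.
4th Saturday of March 2017: 2017-03-25.
4th Saturday of April 2017: 2017-04-22.
4th Saturday of May 2017: 2017-05-27.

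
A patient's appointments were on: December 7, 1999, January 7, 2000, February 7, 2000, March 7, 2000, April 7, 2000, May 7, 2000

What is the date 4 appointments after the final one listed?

Each date is the 7th; the gaps (31, 31, 29, 31, 30) track the month lengths.
The rule is the 7th of each month.
June 2000: June 7, 2000.
July 2000: July 7, 2000.
Next: August 2000 → August 7, 2000.
September 2000: September 7, 2000.

September 7, 2000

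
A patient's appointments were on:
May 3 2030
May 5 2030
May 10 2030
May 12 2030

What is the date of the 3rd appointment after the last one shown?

May 24 2030

Every event lands on a Friday or Sunday (gaps cycle 2, 5, 2).
So the schedule is: every Friday and Sunday.
The following Friday is May 17 2030.
Next Sunday: May 19 2030.
Next Friday: May 24 2030.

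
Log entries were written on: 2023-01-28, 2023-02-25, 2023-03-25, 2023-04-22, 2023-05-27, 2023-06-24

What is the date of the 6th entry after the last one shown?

2023-12-23

All dates are Saturdays, 28, 28, 28, 35, 28 days apart.
Specifically, the 4th Saturday of each month.
July 2023 — 4th Saturday is 2023-07-22.
August 2023 — 4th Saturday is 2023-08-26.
September 2023 — 4th Saturday is 2023-09-23.
October 2023 — 4th Saturday is 2023-10-28.
November 2023 — 4th Saturday is 2023-11-25.
December 2023 — 4th Saturday is 2023-12-23.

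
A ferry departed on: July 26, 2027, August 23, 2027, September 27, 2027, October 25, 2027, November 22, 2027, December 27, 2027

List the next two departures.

January 24, 2028; February 28, 2028

All dates are Mondays, 28, 35, 28, 28, 35 days apart.
Specifically, the 4th Monday of each month.
4th Monday of January 2028: January 24, 2028.
February 2028 — 4th Monday is February 28, 2028.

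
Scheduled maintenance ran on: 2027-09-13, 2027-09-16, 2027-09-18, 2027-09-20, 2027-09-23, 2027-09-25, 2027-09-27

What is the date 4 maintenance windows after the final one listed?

2027-10-07

Every event lands on a Monday or Thursday or Saturday (gaps cycle 3, 2, 2, 3, 2, 2).
So the schedule is: every Monday, Thursday and Saturday.
Next Thursday: 2027-09-30.
The following Saturday is 2027-10-02.
Next Monday: 2027-10-04.
The following Thursday is 2027-10-07.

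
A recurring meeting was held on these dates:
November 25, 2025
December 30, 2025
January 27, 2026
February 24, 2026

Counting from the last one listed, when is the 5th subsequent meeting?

All Tuesdays; the gaps (35, 28, 28) vary with month length.
This is the last Tuesday of each month.
March 2026 ends with Tuesday March 31, 2026.
April 2026 ends with Tuesday April 28, 2026.
May 2026 ends with Tuesday May 26, 2026.
June 2026 ends with Tuesday June 30, 2026.
Last Tuesday of July 2026: July 28, 2026.

July 28, 2026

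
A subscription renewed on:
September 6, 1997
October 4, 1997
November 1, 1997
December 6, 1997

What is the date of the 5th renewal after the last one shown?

All dates are Saturdays, 28, 28, 35 days apart.
Specifically, the 1st Saturday of each month.
1st Saturday of January 1998: January 3, 1998.
February 1998 — 1st Saturday is February 7, 1998.
March 1998 — 1st Saturday is March 7, 1998.
April 1998 — 1st Saturday is April 4, 1998.
1st Saturday of May 1998: May 2, 1998.

May 2, 1998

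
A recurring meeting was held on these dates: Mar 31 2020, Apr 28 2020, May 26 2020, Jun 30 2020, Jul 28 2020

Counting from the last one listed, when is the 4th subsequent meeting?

Nov 24 2020

These are Tuesdays with 28, 28, 35, 28-day gaps.
Each is the final Tuesday of its month — Mar 31 2020 is past the 28th, so '4th Tuesday' doesn't fit.
Last Tuesday of August 2020: Aug 25 2020.
Last Tuesday of September 2020: Sep 29 2020.
Last Tuesday of October 2020: Oct 27 2020.
Last Tuesday of November 2020: Nov 24 2020.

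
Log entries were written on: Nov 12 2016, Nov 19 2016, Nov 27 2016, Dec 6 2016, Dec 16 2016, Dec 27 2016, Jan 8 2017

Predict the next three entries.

The spacing grows by 1 each time: 7, 8, 9, 10, 11, 12 days.
Next gap: 13 days. Jan 8 2017 + 13 days = Jan 21 2017.
Next gap: 14 days. Jan 21 2017 + 14 days = Feb 4 2017.
Next gap: 15 days. Feb 4 2017 + 15 days = Feb 19 2017.

Jan 21 2017, Feb 4 2017, Feb 19 2017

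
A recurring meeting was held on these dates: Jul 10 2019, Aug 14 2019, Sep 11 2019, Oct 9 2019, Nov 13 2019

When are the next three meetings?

Dec 11 2019, Jan 8 2020, Feb 12 2020

All dates are Wednesdays, 35, 28, 28, 35 days apart.
Specifically, the 2nd Wednesday of each month.
December 2019 — 2nd Wednesday is Dec 11 2019.
January 2020 — 2nd Wednesday is Jan 8 2020.
2nd Wednesday of February 2020: Feb 12 2020.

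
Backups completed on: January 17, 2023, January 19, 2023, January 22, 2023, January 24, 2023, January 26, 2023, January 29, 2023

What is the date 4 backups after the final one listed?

Gaps: 2, 3, 2, 2, 3 days — not constant, but cyclic with period 3.
The events fall on every Tuesday, Thursday and Sunday.
The following Tuesday is January 31, 2023.
Next Thursday: February 2, 2023.
Next Sunday: February 5, 2023.
Next Tuesday: February 7, 2023.

February 7, 2023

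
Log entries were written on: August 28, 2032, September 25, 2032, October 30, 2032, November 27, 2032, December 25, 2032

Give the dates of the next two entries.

January 29, 2033; February 26, 2033

Every date is a Saturday; gaps 28, 35, 28, 28 days.
Each is the last Saturday of its month (at least one falls on the 29th or later, ruling out '4th Saturday').
Last Saturday of January 2033: January 29, 2033.
February 2033 ends with Saturday February 26, 2033.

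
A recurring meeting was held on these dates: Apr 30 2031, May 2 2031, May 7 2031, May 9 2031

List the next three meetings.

The gap pattern 2, 5, 2 repeats every 2 events.
These are the Wednesdays and Fridays of each week.
Next Wednesday: May 14 2031.
The following Friday is May 16 2031.
The following Wednesday is May 21 2031.

May 14 2031, May 16 2031, May 21 2031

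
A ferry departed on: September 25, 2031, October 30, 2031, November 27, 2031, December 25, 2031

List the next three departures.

January 29, 2032; February 26, 2032; March 25, 2032

All Thursdays; the gaps (35, 28, 28) vary with month length.
This is the last Thursday of each month.
January 2032 ends with Thursday January 29, 2032.
February 2032 ends with Thursday February 26, 2032.
Last Thursday of March 2032: March 25, 2032.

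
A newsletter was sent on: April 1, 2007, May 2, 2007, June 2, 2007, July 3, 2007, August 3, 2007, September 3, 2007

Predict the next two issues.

October 4, 2007; November 4, 2007

Every event comes 31 days after the last (31, 31, 31, 31, 31).
September 3, 2007 + 31 days = October 4, 2007.
October 4, 2007 + 31 days = November 4, 2007.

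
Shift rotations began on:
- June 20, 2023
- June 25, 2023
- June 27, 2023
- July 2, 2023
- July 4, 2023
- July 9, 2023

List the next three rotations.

Every event lands on a Tuesday or Sunday (gaps cycle 5, 2, 5, 2, 5).
So the schedule is: every Tuesday and Sunday.
Next Tuesday: July 11, 2023.
The following Sunday is July 16, 2023.
The following Tuesday is July 18, 2023.

July 11, 2023; July 16, 2023; July 18, 2023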